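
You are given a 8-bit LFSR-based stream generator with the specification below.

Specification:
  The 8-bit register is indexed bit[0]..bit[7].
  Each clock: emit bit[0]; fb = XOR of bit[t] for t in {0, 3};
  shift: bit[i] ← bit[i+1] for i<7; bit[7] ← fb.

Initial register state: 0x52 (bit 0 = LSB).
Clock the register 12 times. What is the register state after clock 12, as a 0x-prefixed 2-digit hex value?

reg_0 = 0x52
clock 1: out=0, reg = 0x29
clock 2: out=1, reg = 0x14
clock 3: out=0, reg = 0x0A
clock 4: out=0, reg = 0x85
clock 5: out=1, reg = 0xC2
clock 6: out=0, reg = 0x61
clock 7: out=1, reg = 0xB0
clock 8: out=0, reg = 0x58
clock 9: out=0, reg = 0xAC
clock 10: out=0, reg = 0xD6
clock 11: out=0, reg = 0x6B
clock 12: out=1, reg = 0x35

0x35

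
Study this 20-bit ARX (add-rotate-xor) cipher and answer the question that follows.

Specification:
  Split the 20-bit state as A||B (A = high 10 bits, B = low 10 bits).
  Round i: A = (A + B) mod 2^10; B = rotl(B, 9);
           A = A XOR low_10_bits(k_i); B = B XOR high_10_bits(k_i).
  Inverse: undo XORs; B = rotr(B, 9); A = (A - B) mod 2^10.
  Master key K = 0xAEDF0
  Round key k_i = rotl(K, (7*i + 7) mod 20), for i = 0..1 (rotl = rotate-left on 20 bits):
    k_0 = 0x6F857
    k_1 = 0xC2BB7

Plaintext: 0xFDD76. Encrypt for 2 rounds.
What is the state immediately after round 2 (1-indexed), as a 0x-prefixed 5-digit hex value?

s_0 = plaintext = 0xFDD76
s_1 = Round(s_0, k_0) = 0x4E905
s_2 = Round(s_1, k_1) = 0x62188

0x62188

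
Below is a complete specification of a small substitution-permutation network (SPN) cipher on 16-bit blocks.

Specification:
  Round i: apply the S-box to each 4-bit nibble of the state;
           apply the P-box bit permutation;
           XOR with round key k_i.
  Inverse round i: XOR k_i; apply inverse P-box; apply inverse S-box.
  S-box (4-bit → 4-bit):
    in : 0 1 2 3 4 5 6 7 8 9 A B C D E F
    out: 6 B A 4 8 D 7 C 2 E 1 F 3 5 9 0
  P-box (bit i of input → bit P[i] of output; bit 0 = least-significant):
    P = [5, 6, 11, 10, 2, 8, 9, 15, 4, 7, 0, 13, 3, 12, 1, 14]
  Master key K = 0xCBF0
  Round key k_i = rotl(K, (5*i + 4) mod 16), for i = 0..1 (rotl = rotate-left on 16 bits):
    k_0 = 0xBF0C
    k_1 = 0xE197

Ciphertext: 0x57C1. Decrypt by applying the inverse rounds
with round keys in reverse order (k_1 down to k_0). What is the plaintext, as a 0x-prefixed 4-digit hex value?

0x6E18

s_0 = ciphertext = 0x57C1
s_1 = InvRound(s_0, k_1) = 0x0E52
s_2 = InvRound(s_1, k_0) = 0x6E18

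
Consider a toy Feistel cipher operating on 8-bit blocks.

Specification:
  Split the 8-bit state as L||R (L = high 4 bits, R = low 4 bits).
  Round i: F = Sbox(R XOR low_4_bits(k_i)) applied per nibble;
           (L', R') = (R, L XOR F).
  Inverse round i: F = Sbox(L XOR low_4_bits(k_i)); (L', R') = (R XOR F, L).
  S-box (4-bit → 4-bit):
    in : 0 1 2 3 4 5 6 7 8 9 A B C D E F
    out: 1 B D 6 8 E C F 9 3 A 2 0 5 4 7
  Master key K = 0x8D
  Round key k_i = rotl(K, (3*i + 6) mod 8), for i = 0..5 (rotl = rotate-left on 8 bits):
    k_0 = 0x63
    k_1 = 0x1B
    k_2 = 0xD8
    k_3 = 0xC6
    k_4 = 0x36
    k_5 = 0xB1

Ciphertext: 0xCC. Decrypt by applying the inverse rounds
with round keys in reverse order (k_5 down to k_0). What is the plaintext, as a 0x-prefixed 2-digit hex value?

0xF5

s_0 = ciphertext = 0xCC
s_1 = InvRound(s_0, k_5) = 0x9C
s_2 = InvRound(s_1, k_4) = 0xB9
s_3 = InvRound(s_2, k_3) = 0xCB
s_4 = InvRound(s_3, k_2) = 0x3C
s_5 = InvRound(s_4, k_1) = 0x53
s_6 = InvRound(s_5, k_0) = 0xF5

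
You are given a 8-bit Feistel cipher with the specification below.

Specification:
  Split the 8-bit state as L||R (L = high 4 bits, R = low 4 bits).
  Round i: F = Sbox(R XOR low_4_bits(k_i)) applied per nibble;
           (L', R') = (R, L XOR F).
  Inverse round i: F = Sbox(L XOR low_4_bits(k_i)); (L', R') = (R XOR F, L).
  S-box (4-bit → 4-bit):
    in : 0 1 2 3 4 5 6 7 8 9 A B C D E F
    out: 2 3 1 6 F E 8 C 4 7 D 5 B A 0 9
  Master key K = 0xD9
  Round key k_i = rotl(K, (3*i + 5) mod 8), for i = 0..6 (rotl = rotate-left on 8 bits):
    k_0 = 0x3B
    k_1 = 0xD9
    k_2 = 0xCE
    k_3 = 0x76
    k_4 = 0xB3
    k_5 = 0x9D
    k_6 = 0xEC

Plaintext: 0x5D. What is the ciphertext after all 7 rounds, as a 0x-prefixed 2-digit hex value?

0xA8

s_0 = plaintext = 0x5D
s_1 = Round(s_0, k_0) = 0xDD
s_2 = Round(s_1, k_1) = 0xD2
s_3 = Round(s_2, k_2) = 0x26
s_4 = Round(s_3, k_3) = 0x60
s_5 = Round(s_4, k_4) = 0x00
s_6 = Round(s_5, k_5) = 0x0A
s_7 = Round(s_6, k_6) = 0xA8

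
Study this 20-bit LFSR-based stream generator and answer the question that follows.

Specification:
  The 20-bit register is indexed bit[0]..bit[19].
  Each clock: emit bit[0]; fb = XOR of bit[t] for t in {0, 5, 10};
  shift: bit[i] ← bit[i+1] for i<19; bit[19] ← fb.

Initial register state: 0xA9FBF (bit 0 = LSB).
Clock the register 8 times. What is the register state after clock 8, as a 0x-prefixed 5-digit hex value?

0xE5A9F

reg_0 = 0xA9FBF
clock 1: out=1, reg = 0xD4FDF
clock 2: out=1, reg = 0x6A7EF
clock 3: out=1, reg = 0xB53F7
clock 4: out=1, reg = 0x5A9FB
clock 5: out=1, reg = 0x2D4FD
clock 6: out=1, reg = 0x96A7E
clock 7: out=0, reg = 0xCB53F
clock 8: out=1, reg = 0xE5A9F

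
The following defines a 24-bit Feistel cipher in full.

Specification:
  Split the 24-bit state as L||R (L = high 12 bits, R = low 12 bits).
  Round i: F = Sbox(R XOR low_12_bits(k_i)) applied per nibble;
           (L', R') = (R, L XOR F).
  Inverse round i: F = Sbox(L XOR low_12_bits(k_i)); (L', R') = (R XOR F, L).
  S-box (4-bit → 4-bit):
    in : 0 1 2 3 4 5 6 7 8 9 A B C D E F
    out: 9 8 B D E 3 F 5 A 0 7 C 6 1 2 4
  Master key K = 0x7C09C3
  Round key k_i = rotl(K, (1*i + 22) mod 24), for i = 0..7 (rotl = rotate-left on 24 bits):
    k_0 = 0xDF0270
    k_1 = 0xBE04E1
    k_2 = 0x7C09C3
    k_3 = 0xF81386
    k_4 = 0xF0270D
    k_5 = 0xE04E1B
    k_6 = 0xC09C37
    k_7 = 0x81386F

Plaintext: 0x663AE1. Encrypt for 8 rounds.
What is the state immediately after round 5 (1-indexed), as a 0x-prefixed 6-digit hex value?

s_0 = plaintext = 0x663AE1
s_1 = Round(s_0, k_0) = 0xAE1C6B
s_2 = Round(s_1, k_1) = 0xC6B046
s_3 = Round(s_2, k_2) = 0x046CC8
s_4 = Round(s_3, k_3) = 0xCC84A4
s_5 = Round(s_4, k_4) = 0x4A41B8
s_6 = Round(s_5, k_5) = 0x1B80D9
s_7 = Round(s_6, k_6) = 0x0D979A
s_8 = Round(s_7, k_7) = 0x79A49A

0x4A41B8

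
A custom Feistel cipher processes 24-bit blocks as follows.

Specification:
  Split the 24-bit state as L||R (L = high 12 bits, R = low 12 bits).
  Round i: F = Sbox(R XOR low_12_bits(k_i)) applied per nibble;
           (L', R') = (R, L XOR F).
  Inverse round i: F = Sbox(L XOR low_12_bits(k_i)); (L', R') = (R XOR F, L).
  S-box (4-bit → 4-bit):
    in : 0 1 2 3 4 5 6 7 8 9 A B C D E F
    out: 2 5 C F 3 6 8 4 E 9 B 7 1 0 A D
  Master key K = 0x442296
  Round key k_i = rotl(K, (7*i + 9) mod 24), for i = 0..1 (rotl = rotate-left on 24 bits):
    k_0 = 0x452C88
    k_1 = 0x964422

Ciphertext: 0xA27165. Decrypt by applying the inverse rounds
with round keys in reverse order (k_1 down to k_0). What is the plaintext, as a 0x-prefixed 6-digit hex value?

0xE30B43

s_0 = ciphertext = 0xA27165
s_1 = InvRound(s_0, k_1) = 0xB43A27
s_2 = InvRound(s_1, k_0) = 0xE30B43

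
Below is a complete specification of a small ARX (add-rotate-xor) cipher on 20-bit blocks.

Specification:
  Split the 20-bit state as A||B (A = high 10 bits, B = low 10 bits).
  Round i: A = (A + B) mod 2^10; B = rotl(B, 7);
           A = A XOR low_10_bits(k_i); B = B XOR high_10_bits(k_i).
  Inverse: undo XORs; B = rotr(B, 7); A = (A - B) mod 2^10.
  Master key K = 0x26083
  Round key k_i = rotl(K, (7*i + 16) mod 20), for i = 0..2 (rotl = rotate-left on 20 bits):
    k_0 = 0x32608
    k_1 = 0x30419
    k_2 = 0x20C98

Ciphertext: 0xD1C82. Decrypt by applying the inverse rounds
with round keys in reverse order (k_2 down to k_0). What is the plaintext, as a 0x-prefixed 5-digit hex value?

0xE2005

s_0 = ciphertext = 0xD1C82
s_1 = InvRound(s_0, k_2) = 0xF5C08
s_2 = InvRound(s_1, k_1) = 0x61649
s_3 = InvRound(s_2, k_0) = 0xE2005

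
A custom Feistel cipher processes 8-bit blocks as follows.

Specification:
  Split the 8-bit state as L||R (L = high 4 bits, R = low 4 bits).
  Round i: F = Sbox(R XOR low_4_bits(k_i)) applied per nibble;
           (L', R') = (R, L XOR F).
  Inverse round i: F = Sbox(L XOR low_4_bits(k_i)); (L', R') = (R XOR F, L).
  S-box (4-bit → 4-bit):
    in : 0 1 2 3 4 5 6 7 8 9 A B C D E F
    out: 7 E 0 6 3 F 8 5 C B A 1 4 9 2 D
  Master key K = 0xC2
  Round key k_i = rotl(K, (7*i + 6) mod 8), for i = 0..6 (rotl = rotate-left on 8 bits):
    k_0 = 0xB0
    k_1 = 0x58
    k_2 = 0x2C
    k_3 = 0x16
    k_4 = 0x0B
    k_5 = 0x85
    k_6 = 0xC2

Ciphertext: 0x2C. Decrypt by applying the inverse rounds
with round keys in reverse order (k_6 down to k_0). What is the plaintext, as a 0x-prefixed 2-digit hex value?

0xE6

s_0 = ciphertext = 0x2C
s_1 = InvRound(s_0, k_6) = 0xB2
s_2 = InvRound(s_1, k_5) = 0x0B
s_3 = InvRound(s_2, k_4) = 0xA0
s_4 = InvRound(s_3, k_3) = 0x4A
s_5 = InvRound(s_4, k_2) = 0x64
s_6 = InvRound(s_5, k_1) = 0x66
s_7 = InvRound(s_6, k_0) = 0xE6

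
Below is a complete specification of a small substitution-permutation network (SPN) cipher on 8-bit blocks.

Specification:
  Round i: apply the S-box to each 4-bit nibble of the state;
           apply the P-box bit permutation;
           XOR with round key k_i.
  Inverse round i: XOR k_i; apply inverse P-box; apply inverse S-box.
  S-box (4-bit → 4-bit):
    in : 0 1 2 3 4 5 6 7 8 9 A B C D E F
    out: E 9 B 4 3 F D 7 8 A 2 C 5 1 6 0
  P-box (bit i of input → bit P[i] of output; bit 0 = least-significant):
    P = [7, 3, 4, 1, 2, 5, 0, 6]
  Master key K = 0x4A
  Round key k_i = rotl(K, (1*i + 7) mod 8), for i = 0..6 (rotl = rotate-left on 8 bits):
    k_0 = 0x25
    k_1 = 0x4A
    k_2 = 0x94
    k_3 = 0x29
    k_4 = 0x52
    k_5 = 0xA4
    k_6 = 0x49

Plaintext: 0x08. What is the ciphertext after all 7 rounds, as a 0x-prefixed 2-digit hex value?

s_0 = plaintext = 0x08
s_1 = Round(s_0, k_0) = 0x46
s_2 = Round(s_1, k_1) = 0xFC
s_3 = Round(s_2, k_2) = 0x04
s_4 = Round(s_3, k_3) = 0xC0
s_5 = Round(s_4, k_4) = 0x4D
s_6 = Round(s_5, k_5) = 0x00
s_7 = Round(s_6, k_6) = 0x32

0x32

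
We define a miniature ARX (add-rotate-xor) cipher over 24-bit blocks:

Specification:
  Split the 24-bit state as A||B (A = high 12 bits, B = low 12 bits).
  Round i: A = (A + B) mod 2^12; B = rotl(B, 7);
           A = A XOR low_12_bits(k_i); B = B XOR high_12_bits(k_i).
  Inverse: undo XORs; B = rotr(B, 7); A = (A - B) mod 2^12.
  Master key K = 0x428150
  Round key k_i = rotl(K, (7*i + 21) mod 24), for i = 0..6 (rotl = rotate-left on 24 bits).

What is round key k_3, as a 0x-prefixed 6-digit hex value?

0x410A05

K = 0x428150
k_0 = rotl(K, (7*0+21) mod 24) = rotl(K, 21) = 0x08502A
k_1 = rotl(K, (7*1+21) mod 24) = rotl(K, 4) = 0x281504
k_2 = rotl(K, (7*2+21) mod 24) = rotl(K, 11) = 0x0A8214
k_3 = rotl(K, (7*3+21) mod 24) = rotl(K, 18) = 0x410A05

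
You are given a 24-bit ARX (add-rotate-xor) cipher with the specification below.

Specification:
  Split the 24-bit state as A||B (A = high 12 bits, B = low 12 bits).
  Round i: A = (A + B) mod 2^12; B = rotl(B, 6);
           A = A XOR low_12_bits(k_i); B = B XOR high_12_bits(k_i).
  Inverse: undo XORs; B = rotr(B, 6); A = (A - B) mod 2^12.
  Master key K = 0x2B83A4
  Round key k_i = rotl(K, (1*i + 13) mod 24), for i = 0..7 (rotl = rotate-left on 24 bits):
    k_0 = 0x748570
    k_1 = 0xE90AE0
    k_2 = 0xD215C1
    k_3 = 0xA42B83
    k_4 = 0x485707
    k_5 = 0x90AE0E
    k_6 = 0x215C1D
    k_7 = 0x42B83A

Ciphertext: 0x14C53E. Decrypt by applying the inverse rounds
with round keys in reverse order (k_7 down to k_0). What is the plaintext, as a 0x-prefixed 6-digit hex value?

0x01B2BE

s_0 = ciphertext = 0x14C53E
s_1 = InvRound(s_0, k_7) = 0x432544
s_2 = InvRound(s_1, k_6) = 0x3D245D
s_3 = InvRound(s_2, k_5) = 0x7E75F5
s_4 = InvRound(s_3, k_4) = 0x4DBC05
s_5 = InvRound(s_4, k_3) = 0xD7F1D9
s_6 = InvRound(s_5, k_2) = 0xA8BE33
s_7 = InvRound(s_6, k_1) = 0x7A98C2
s_8 = InvRound(s_7, k_0) = 0x01B2BE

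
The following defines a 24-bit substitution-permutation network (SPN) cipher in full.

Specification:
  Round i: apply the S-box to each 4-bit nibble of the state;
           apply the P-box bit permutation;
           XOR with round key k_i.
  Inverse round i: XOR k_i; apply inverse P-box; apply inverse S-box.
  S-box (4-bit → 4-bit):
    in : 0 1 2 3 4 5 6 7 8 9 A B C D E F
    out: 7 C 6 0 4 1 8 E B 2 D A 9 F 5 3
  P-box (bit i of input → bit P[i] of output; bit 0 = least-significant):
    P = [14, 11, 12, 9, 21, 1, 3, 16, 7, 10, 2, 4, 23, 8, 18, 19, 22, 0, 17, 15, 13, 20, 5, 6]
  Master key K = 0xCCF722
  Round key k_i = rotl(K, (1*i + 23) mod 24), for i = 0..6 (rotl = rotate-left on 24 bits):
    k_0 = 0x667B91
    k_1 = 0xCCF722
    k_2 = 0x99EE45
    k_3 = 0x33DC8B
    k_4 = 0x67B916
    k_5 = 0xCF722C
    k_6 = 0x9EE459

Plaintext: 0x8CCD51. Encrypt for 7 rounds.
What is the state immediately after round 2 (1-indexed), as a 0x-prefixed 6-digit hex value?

0x16B3BE

s_0 = plaintext = 0x8CCD51
s_1 = Round(s_0, k_0) = 0x9ECD45
s_2 = Round(s_1, k_1) = 0x16B3BE
s_3 = Round(s_2, k_2) = 0x903F27
s_4 = Round(s_3, k_3) = 0x61C200
s_5 = Round(s_4, k_4) = 0xCD6558
s_6 = Round(s_5, k_5) = 0xA598ED
s_7 = Round(s_6, k_6) = 0xFE9BA1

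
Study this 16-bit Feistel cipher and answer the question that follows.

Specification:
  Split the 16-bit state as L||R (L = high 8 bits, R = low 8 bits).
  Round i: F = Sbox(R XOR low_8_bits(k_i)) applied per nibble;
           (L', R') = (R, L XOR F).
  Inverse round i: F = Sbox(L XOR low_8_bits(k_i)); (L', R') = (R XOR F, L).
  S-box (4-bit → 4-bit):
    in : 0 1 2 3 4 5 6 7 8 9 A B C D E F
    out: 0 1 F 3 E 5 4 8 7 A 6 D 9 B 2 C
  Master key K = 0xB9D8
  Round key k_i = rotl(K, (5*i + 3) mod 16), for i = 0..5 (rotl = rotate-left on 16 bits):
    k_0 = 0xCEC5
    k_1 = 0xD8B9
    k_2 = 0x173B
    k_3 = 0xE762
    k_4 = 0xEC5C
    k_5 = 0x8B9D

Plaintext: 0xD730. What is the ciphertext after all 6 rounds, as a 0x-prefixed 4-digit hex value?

s_0 = plaintext = 0xD730
s_1 = Round(s_0, k_0) = 0x3012
s_2 = Round(s_1, k_1) = 0x125D
s_3 = Round(s_2, k_2) = 0x5D56
s_4 = Round(s_3, k_3) = 0x5663
s_5 = Round(s_4, k_4) = 0x636A
s_6 = Round(s_5, k_5) = 0x6AAB

0x6AAB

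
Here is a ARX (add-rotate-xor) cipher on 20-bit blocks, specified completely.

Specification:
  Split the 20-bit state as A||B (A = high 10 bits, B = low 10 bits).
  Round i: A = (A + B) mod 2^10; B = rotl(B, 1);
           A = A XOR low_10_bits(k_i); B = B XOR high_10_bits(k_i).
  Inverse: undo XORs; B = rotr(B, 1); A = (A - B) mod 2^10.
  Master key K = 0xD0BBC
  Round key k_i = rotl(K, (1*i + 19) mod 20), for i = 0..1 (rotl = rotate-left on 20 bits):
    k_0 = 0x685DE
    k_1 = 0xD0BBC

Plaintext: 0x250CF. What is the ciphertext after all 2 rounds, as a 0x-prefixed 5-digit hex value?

s_0 = plaintext = 0x250CF
s_1 = Round(s_0, k_0) = 0x2F43F
s_2 = Round(s_1, k_1) = 0xD033C

0xD033C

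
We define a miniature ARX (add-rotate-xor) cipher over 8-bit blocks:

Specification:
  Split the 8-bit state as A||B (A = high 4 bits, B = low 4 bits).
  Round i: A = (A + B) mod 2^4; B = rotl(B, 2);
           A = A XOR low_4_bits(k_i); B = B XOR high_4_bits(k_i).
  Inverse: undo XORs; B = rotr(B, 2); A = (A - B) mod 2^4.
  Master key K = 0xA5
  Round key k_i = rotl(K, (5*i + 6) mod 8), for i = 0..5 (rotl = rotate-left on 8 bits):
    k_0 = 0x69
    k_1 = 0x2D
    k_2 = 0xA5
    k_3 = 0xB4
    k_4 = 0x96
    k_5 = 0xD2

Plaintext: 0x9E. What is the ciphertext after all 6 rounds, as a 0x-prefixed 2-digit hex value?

s_0 = plaintext = 0x9E
s_1 = Round(s_0, k_0) = 0xED
s_2 = Round(s_1, k_1) = 0x65
s_3 = Round(s_2, k_2) = 0xEF
s_4 = Round(s_3, k_3) = 0x94
s_5 = Round(s_4, k_4) = 0xB8
s_6 = Round(s_5, k_5) = 0x1F

0x1F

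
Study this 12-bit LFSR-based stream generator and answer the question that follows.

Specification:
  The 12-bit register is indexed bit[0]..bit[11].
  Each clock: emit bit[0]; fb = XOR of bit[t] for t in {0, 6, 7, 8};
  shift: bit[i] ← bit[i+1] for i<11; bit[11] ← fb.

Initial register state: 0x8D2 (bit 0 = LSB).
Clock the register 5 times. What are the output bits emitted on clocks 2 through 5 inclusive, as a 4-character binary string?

reg_0 = 0x8D2
clock 1: out=0, reg = 0x469
clock 2: out=1, reg = 0x234
clock 3: out=0, reg = 0x11A
clock 4: out=0, reg = 0x88D
clock 5: out=1, reg = 0x446

1001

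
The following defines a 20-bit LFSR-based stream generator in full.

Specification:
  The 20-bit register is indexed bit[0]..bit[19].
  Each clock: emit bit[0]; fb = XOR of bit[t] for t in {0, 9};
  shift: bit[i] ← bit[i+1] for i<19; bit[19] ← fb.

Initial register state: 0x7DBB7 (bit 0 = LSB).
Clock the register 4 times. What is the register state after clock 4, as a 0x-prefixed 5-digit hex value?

0xA7DBB

reg_0 = 0x7DBB7
clock 1: out=1, reg = 0x3EDDB
clock 2: out=1, reg = 0x9F6ED
clock 3: out=1, reg = 0x4FB76
clock 4: out=0, reg = 0xA7DBB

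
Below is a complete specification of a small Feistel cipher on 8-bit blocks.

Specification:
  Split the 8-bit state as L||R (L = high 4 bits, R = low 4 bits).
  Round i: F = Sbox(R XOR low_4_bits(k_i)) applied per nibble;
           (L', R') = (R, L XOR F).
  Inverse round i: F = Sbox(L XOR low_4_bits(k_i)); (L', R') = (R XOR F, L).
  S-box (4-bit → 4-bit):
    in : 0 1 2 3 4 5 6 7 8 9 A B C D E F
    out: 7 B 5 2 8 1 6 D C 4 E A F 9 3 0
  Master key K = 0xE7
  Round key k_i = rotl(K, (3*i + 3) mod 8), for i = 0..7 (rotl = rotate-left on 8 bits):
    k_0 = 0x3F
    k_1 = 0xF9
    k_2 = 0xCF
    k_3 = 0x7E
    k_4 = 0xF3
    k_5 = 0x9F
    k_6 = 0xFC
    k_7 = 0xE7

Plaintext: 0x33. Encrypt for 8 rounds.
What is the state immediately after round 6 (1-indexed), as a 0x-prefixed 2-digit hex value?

s_0 = plaintext = 0x33
s_1 = Round(s_0, k_0) = 0x3C
s_2 = Round(s_1, k_1) = 0xC2
s_3 = Round(s_2, k_2) = 0x25
s_4 = Round(s_3, k_3) = 0x58
s_5 = Round(s_4, k_4) = 0x8F
s_6 = Round(s_5, k_5) = 0xFF
s_7 = Round(s_6, k_6) = 0xFD
s_8 = Round(s_7, k_7) = 0xD1

0xFF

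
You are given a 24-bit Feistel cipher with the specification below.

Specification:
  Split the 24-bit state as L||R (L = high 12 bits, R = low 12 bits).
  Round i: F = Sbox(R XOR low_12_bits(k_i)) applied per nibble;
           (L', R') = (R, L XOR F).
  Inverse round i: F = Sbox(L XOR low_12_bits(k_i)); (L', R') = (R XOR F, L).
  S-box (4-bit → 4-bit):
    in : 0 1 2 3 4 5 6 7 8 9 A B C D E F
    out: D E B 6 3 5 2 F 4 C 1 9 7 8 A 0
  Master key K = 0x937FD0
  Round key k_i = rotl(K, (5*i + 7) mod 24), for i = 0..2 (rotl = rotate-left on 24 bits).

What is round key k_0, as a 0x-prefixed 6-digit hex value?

K = 0x937FD0
k_0 = rotl(K, (5*0+7) mod 24) = rotl(K, 7) = 0xBFE849

0xBFE849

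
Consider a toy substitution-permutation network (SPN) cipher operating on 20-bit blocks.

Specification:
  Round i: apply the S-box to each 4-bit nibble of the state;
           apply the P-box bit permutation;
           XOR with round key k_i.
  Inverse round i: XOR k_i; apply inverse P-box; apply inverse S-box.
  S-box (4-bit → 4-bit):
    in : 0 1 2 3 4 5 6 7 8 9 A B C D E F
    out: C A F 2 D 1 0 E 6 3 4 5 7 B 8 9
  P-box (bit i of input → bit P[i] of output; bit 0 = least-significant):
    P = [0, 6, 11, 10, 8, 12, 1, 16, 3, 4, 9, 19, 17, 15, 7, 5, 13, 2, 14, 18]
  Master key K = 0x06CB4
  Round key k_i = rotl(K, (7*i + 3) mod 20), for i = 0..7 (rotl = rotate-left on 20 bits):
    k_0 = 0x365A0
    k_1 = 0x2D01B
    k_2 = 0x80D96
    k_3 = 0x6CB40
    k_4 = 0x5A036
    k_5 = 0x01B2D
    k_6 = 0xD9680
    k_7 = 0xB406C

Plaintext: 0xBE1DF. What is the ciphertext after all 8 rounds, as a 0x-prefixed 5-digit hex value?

s_0 = plaintext = 0xBE1DF
s_1 = Round(s_0, k_0) = 0xA1091
s_2 = Round(s_1, k_1) = 0xA077B
s_3 = Round(s_2, k_2) = 0x15725
s_4 = Round(s_3, k_3) = 0x9D857
s_5 = Round(s_4, k_4) = 0x70F42
s_6 = Round(s_5, k_5) = 0xD56C2
s_7 = Round(s_6, k_6) = 0xBABC7
s_8 = Round(s_7, k_7) = 0xB3FA6

0xB3FA6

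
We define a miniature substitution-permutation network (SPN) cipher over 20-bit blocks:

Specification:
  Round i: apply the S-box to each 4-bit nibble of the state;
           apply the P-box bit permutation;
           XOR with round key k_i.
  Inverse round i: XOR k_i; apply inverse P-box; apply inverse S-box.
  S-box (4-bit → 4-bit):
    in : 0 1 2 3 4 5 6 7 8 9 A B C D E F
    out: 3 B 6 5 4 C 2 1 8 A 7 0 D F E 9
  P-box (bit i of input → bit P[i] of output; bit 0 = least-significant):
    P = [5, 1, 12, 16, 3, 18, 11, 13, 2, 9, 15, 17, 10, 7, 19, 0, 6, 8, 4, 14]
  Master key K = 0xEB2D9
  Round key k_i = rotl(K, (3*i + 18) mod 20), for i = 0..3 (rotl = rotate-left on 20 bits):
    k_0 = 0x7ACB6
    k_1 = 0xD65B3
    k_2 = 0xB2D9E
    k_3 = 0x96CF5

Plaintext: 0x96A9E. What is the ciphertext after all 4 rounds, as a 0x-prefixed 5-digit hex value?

0xBBE5A

s_0 = plaintext = 0x96A9E
s_1 = Round(s_0, k_0) = 0x25F30
s_2 = Round(s_1, k_1) = 0x76C8C
s_3 = Round(s_2, k_2) = 0x89D7A
s_4 = Round(s_3, k_3) = 0xBBE5A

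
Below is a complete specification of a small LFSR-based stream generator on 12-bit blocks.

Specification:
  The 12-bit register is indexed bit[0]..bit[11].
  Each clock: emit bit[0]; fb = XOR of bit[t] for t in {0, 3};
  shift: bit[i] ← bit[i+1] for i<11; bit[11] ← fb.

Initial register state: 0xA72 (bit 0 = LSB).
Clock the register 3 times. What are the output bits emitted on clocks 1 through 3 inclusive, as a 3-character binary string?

reg_0 = 0xA72
clock 1: out=0, reg = 0x539
clock 2: out=1, reg = 0x29C
clock 3: out=0, reg = 0x94E

010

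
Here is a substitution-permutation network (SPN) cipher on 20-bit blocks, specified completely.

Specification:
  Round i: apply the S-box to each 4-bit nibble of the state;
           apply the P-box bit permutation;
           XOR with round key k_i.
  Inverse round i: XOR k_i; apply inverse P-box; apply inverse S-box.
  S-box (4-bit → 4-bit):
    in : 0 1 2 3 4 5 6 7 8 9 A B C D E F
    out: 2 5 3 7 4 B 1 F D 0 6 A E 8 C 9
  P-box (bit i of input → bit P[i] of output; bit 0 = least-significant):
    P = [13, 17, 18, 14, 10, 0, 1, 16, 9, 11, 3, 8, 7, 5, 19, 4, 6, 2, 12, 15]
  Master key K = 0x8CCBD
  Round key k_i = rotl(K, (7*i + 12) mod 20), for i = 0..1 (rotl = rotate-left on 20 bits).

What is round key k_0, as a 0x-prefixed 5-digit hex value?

0xBD8CC

K = 0x8CCBD
k_0 = rotl(K, (7*0+12) mod 20) = rotl(K, 12) = 0xBD8CC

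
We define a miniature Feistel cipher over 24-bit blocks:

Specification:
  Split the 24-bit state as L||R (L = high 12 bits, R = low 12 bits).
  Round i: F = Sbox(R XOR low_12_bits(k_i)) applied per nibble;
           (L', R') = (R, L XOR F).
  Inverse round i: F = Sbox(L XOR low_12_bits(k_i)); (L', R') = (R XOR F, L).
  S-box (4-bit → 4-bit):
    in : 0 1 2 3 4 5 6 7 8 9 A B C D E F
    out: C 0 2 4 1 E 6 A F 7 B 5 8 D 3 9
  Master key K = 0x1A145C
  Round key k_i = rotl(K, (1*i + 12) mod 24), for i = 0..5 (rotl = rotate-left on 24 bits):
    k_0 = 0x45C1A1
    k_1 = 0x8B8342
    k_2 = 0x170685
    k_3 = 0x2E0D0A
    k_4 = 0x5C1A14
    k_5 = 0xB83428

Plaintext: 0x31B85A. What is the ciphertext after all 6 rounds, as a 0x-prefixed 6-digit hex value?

0xFDA823

s_0 = plaintext = 0x31B85A
s_1 = Round(s_0, k_0) = 0x85A48E
s_2 = Round(s_1, k_1) = 0x48E2D2
s_3 = Round(s_2, k_2) = 0x2D2564
s_4 = Round(s_3, k_3) = 0x564DB1
s_5 = Round(s_4, k_4) = 0xDB1FDA
s_6 = Round(s_5, k_5) = 0xFDA823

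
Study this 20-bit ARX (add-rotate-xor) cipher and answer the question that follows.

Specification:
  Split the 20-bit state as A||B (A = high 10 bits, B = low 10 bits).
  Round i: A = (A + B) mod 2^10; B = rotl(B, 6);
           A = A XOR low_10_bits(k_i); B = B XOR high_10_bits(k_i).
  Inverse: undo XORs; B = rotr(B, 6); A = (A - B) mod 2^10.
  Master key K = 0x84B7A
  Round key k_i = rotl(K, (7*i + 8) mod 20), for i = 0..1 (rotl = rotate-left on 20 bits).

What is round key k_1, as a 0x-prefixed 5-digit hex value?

0xD425B

K = 0x84B7A
k_0 = rotl(K, (7*0+8) mod 20) = rotl(K, 8) = 0xB7A84
k_1 = rotl(K, (7*1+8) mod 20) = rotl(K, 15) = 0xD425B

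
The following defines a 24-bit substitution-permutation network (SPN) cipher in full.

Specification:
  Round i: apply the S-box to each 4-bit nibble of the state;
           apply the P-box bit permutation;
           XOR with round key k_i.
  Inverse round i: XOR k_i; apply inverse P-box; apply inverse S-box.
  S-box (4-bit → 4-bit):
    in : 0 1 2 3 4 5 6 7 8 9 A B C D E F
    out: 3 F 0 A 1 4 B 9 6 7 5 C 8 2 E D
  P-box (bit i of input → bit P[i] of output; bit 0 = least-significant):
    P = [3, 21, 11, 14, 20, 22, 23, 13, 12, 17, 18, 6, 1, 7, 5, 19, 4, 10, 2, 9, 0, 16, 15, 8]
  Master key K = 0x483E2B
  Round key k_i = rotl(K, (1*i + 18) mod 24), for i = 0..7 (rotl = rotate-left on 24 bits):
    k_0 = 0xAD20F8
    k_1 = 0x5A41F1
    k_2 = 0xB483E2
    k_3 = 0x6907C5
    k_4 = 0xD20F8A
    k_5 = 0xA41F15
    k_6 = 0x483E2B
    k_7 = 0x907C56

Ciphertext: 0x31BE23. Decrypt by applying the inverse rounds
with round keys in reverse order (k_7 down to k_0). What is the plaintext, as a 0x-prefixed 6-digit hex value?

s_0 = ciphertext = 0x31BE23
s_1 = InvRound(s_0, k_7) = 0x9F5C53
s_2 = InvRound(s_1, k_6) = 0xD75E17
s_3 = InvRound(s_2, k_5) = 0x324D03
s_4 = InvRound(s_3, k_4) = 0x4CD286
s_5 = InvRound(s_4, k_3) = 0x1D4F23
s_6 = InvRound(s_5, k_2) = 0x9D3C5E
s_7 = InvRound(s_6, k_1) = 0x6899EF
s_8 = InvRound(s_7, k_0) = 0x1A4AE5

0x1A4AE5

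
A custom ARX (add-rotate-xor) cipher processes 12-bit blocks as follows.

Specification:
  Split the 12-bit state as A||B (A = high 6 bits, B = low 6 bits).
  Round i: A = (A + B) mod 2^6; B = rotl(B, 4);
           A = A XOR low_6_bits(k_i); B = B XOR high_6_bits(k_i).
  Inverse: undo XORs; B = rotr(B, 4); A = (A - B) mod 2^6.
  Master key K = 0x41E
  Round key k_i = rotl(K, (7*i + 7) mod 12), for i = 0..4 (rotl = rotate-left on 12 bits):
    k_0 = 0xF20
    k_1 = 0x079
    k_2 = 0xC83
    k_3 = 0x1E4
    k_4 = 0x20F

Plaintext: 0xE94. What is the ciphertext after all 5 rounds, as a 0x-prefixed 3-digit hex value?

s_0 = plaintext = 0xE94
s_1 = Round(s_0, k_0) = 0xBB9
s_2 = Round(s_1, k_1) = 0x79F
s_3 = Round(s_2, k_2) = 0xF85
s_4 = Round(s_3, k_3) = 0x9D6
s_5 = Round(s_4, k_4) = 0xCAD

0xCAD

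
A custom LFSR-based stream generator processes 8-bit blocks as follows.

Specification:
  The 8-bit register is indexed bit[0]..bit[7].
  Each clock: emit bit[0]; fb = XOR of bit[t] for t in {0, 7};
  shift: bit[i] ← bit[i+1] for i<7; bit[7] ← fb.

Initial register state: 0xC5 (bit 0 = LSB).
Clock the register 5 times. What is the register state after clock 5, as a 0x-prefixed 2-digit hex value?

0xE6

reg_0 = 0xC5
clock 1: out=1, reg = 0x62
clock 2: out=0, reg = 0x31
clock 3: out=1, reg = 0x98
clock 4: out=0, reg = 0xCC
clock 5: out=0, reg = 0xE6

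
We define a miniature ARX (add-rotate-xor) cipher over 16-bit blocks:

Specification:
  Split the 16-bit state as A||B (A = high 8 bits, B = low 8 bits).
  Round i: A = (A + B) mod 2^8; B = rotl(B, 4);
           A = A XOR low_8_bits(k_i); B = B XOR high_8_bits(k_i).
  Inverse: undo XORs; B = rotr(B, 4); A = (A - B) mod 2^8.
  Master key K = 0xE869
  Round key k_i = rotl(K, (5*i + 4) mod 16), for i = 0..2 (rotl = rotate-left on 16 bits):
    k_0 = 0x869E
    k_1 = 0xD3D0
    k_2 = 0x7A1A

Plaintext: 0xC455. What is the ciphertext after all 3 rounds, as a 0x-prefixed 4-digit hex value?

s_0 = plaintext = 0xC455
s_1 = Round(s_0, k_0) = 0x87D3
s_2 = Round(s_1, k_1) = 0x8AEE
s_3 = Round(s_2, k_2) = 0x6294

0x6294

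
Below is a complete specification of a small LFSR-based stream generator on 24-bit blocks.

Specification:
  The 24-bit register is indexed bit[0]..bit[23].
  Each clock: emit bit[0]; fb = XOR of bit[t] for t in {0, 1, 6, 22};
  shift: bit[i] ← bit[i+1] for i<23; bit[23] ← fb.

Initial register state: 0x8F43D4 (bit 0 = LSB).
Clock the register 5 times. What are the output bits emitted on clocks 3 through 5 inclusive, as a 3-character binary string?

reg_0 = 0x8F43D4
clock 1: out=0, reg = 0xC7A1EA
clock 2: out=0, reg = 0xE3D0F5
clock 3: out=1, reg = 0xF1E87A
clock 4: out=0, reg = 0xF8F43D
clock 5: out=1, reg = 0x7C7A1E

101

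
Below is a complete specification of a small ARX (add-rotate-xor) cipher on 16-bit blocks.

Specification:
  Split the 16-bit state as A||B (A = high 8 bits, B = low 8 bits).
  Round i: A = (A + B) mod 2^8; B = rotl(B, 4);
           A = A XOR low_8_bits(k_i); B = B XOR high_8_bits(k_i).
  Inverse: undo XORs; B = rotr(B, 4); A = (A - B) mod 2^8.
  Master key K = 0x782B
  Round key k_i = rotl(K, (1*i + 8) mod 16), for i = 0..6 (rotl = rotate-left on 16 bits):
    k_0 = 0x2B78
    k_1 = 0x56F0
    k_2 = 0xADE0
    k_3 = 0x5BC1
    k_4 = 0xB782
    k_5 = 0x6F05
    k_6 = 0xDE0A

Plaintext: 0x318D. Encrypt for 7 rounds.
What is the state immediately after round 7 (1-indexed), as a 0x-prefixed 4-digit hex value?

s_0 = plaintext = 0x318D
s_1 = Round(s_0, k_0) = 0xC6F3
s_2 = Round(s_1, k_1) = 0x4969
s_3 = Round(s_2, k_2) = 0x523B
s_4 = Round(s_3, k_3) = 0x4CE8
s_5 = Round(s_4, k_4) = 0xB639
s_6 = Round(s_5, k_5) = 0xEAFC
s_7 = Round(s_6, k_6) = 0xEC11

0xEC11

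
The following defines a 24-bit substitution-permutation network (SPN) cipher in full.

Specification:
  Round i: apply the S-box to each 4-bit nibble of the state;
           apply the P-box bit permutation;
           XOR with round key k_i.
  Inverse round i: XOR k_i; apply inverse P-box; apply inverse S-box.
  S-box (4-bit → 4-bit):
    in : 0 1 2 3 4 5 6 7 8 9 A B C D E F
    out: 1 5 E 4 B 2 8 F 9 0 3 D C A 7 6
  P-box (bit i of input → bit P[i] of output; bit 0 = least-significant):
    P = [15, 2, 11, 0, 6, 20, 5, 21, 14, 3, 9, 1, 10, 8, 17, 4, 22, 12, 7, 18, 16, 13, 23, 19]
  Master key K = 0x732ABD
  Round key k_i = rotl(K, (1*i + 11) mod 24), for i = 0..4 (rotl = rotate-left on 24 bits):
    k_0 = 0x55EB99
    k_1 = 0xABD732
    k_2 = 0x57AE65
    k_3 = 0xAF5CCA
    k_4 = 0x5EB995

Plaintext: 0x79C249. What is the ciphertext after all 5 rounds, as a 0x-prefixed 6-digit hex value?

s_0 = plaintext = 0x79C249
s_1 = Round(s_0, k_0) = 0xEEC9C3
s_2 = Round(s_1, k_1) = 0x48EF82
s_3 = Round(s_2, k_2) = 0x388128
s_4 = Round(s_3, k_3) = 0x5B9AFB
s_5 = Round(s_4, k_4) = 0x0A513C

0x0A513C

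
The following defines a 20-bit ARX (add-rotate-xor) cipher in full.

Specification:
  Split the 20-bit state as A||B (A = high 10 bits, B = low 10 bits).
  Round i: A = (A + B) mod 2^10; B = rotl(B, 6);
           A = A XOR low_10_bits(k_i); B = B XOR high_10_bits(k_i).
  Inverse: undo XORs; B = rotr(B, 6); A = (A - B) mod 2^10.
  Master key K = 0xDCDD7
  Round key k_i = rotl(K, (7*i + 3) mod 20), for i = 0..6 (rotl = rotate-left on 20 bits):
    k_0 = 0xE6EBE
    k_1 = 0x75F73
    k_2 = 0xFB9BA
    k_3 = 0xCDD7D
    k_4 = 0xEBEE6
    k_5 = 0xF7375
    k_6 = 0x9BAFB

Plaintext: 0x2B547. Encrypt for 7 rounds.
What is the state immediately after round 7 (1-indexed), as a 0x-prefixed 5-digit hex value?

s_0 = plaintext = 0x2B547
s_1 = Round(s_0, k_0) = 0xD2A4F
s_2 = Round(s_1, k_1) = 0xBAA33
s_3 = Round(s_2, k_2) = 0x29F0D
s_4 = Round(s_3, k_3) = 0xB2447
s_5 = Round(s_4, k_4) = 0x7DA6B
s_6 = Round(s_5, k_5) = 0xC513A
s_7 = Round(s_6, k_6) = 0xAD4FD

0xAD4FD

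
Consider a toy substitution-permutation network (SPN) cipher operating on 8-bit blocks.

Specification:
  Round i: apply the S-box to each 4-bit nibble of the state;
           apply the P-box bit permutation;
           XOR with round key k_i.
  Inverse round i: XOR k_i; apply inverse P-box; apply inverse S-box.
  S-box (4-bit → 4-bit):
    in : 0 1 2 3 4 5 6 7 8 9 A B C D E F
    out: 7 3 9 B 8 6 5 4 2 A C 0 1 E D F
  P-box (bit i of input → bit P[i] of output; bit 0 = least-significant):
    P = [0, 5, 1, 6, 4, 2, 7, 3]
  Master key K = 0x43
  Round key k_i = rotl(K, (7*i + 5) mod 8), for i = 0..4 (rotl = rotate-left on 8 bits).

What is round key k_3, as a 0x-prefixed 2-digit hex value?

0x0D

K = 0x43
k_0 = rotl(K, (7*0+5) mod 8) = rotl(K, 5) = 0x68
k_1 = rotl(K, (7*1+5) mod 8) = rotl(K, 4) = 0x34
k_2 = rotl(K, (7*2+5) mod 8) = rotl(K, 3) = 0x1A
k_3 = rotl(K, (7*3+5) mod 8) = rotl(K, 2) = 0x0D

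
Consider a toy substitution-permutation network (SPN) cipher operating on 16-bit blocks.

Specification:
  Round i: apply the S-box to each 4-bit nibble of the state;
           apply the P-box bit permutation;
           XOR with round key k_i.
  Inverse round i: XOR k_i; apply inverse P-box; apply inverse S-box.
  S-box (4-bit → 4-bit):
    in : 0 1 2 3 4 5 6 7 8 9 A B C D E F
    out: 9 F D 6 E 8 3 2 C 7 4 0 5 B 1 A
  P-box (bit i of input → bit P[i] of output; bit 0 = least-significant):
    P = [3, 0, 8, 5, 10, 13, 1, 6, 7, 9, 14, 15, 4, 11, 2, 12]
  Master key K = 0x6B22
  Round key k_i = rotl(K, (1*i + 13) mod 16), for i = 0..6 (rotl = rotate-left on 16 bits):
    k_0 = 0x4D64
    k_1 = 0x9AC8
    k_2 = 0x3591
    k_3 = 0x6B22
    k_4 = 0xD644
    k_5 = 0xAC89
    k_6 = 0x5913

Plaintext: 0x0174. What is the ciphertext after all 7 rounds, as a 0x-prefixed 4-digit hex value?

s_0 = plaintext = 0x0174
s_1 = Round(s_0, k_0) = 0xBED5
s_2 = Round(s_1, k_1) = 0xBE28
s_3 = Round(s_2, k_2) = 0x3073
s_4 = Round(s_3, k_3) = 0xC2A7
s_5 = Round(s_4, k_4) = 0x16D3
s_6 = Round(s_5, k_5) = 0x935C
s_7 = Round(s_6, k_6) = 0x124F

0x124F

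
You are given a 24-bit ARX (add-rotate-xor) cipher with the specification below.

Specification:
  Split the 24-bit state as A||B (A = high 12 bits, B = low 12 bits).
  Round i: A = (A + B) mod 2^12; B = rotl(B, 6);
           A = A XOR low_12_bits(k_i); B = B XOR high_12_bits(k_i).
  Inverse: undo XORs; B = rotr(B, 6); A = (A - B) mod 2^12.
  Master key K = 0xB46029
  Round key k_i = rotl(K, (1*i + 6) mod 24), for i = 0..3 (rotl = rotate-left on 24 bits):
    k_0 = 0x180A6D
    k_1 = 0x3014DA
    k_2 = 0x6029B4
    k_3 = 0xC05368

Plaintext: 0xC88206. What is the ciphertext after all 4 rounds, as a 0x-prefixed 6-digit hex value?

0xDA4D9C

s_0 = plaintext = 0xC88206
s_1 = Round(s_0, k_0) = 0x4E3008
s_2 = Round(s_1, k_1) = 0x031101
s_3 = Round(s_2, k_2) = 0x886646
s_4 = Round(s_3, k_3) = 0xDA4D9C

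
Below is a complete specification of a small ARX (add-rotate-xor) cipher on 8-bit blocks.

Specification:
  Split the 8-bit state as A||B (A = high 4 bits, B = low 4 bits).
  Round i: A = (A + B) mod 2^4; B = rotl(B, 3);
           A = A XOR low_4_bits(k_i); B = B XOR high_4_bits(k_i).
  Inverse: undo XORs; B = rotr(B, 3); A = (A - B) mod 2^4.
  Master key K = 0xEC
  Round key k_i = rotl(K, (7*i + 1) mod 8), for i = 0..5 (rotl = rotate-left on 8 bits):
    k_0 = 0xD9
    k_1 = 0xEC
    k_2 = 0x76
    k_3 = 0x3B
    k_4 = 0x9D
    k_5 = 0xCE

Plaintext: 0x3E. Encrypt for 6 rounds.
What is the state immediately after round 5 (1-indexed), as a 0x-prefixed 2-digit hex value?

0x5A

s_0 = plaintext = 0x3E
s_1 = Round(s_0, k_0) = 0x8A
s_2 = Round(s_1, k_1) = 0xEB
s_3 = Round(s_2, k_2) = 0xFA
s_4 = Round(s_3, k_3) = 0x26
s_5 = Round(s_4, k_4) = 0x5A
s_6 = Round(s_5, k_5) = 0x19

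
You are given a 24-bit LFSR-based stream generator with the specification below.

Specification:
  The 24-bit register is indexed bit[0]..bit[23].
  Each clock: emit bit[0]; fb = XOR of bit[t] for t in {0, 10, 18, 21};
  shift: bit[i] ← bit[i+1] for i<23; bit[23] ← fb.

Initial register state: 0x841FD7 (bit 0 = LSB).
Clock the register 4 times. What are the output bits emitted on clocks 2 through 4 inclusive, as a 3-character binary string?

110

reg_0 = 0x841FD7
clock 1: out=1, reg = 0xC20FEB
clock 2: out=1, reg = 0x6107F5
clock 3: out=1, reg = 0xB083FA
clock 4: out=0, reg = 0xD841FD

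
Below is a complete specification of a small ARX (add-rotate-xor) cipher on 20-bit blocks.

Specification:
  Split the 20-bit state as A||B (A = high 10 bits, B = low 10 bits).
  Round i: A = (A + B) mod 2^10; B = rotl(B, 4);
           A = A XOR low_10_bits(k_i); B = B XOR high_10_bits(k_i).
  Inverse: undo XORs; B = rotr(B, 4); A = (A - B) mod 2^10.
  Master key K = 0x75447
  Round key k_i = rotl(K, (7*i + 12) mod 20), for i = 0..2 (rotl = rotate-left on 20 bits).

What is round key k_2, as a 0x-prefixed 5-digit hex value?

0x511DD

K = 0x75447
k_0 = rotl(K, (7*0+12) mod 20) = rotl(K, 12) = 0x47754
k_1 = rotl(K, (7*1+12) mod 20) = rotl(K, 19) = 0xBAA23
k_2 = rotl(K, (7*2+12) mod 20) = rotl(K, 6) = 0x511DD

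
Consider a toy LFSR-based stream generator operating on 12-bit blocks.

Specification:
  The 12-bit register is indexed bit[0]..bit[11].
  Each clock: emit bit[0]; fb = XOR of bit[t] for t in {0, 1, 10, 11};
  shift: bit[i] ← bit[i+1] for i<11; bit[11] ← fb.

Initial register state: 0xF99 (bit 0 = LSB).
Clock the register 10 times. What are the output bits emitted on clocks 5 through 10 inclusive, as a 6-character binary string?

100111

reg_0 = 0xF99
clock 1: out=1, reg = 0xFCC
clock 2: out=0, reg = 0x7E6
clock 3: out=0, reg = 0x3F3
clock 4: out=1, reg = 0x1F9
clock 5: out=1, reg = 0x8FC
clock 6: out=0, reg = 0xC7E
clock 7: out=0, reg = 0xE3F
clock 8: out=1, reg = 0x71F
clock 9: out=1, reg = 0xB8F
clock 10: out=1, reg = 0xDC7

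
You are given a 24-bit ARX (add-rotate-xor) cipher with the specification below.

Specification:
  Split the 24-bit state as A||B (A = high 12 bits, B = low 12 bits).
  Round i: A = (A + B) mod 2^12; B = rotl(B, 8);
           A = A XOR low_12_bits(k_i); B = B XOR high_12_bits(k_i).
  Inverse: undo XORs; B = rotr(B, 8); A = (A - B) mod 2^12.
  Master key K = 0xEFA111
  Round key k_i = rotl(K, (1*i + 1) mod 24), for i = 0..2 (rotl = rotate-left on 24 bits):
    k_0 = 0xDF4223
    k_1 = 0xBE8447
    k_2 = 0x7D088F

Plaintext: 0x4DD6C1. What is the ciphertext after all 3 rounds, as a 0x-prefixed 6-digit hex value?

0xDBC6E2

s_0 = plaintext = 0x4DD6C1
s_1 = Round(s_0, k_0) = 0x9BDC98
s_2 = Round(s_1, k_1) = 0x212321
s_3 = Round(s_2, k_2) = 0xDBC6E2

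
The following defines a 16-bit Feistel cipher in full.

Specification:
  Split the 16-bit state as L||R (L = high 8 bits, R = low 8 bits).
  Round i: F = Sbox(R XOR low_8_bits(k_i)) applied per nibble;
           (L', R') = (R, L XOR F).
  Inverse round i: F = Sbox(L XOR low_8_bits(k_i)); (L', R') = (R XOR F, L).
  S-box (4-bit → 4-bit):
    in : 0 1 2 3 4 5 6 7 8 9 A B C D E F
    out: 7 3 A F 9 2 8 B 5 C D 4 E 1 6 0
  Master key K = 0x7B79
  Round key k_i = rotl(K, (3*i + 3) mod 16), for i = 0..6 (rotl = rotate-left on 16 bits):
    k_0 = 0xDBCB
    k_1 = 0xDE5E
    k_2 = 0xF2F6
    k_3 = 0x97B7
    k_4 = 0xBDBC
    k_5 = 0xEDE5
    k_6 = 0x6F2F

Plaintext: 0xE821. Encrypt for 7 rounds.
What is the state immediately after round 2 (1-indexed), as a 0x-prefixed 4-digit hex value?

0x8535

s_0 = plaintext = 0xE821
s_1 = Round(s_0, k_0) = 0x2185
s_2 = Round(s_1, k_1) = 0x8535
s_3 = Round(s_2, k_2) = 0x356A
s_4 = Round(s_3, k_3) = 0x6A24
s_5 = Round(s_4, k_4) = 0x24AF
s_6 = Round(s_5, k_5) = 0xAFB9
s_7 = Round(s_6, k_6) = 0xB967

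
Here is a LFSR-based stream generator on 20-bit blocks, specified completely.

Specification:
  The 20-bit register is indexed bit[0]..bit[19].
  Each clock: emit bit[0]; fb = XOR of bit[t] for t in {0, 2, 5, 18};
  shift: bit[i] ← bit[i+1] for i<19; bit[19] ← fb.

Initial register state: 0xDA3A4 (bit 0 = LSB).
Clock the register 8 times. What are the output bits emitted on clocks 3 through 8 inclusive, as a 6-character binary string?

100101

reg_0 = 0xDA3A4
clock 1: out=0, reg = 0xED1D2
clock 2: out=0, reg = 0xF68E9
clock 3: out=1, reg = 0xFB474
clock 4: out=0, reg = 0xFDA3A
clock 5: out=0, reg = 0x7ED1D
clock 6: out=1, reg = 0xBF68E
clock 7: out=0, reg = 0xDFB47
clock 8: out=1, reg = 0xEFDA3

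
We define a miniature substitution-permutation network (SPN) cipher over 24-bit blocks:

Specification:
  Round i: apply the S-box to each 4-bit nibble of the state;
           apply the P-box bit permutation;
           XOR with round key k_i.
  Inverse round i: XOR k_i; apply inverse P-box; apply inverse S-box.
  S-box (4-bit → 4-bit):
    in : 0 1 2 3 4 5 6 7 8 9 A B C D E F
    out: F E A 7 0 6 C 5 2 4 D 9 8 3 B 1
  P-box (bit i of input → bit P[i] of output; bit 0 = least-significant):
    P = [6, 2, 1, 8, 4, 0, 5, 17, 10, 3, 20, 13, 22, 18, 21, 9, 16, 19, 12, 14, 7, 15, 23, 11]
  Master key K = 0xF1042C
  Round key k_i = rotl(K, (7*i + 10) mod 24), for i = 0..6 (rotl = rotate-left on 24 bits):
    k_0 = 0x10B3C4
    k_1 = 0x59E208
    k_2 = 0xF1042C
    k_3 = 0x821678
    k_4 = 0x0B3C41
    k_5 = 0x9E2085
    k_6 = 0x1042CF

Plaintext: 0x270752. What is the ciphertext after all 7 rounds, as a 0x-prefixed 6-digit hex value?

s_0 = plaintext = 0x270752
s_1 = Round(s_0, k_0) = 0x652CE1
s_2 = Round(s_1, k_1) = 0xD7D91F
s_3 = Round(s_2, k_2) = 0xA694CD
s_4 = Round(s_3, k_3) = 0x204EBC
s_5 = Round(s_4, k_4) = 0x00C159
s_6 = Round(s_5, k_5) = 0x07DA2E
s_7 = Round(s_6, k_6) = 0xC7FF0A

0xC7FF0A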